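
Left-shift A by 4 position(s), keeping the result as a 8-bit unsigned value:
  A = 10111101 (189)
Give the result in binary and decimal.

Shift left by 4: drop the top 4 bit(s), append 4 zero(s) on the right.
  10111101  ->  discard [1011], keep [1101], append 0000
= 11010000

Answer: 11010000 (208)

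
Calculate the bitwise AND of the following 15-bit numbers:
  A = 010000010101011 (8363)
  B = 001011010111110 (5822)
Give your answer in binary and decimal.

Apply & to each column (1 only where both bits are 1):
  010000010101011
& 001011010111110
-----------------
  000000010101010

Answer: 000000010101010 (170)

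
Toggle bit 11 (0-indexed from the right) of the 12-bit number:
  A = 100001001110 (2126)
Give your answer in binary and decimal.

Mask = 1 << 11 = 100000000000
Bit 11 of A is 1; XOR with the mask flips it to 0.
  100001001110
^ 100000000000
--------------
  000001001110

Answer: 000001001110 (78)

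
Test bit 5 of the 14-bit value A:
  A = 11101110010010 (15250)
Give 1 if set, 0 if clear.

Bit 5 is the 6th from the right.
  11101110010010
          ^
That bit is 0.

Answer: 0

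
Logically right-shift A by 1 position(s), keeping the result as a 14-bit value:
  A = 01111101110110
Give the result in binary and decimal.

Logical shift right by 1: drop the bottom 1 bit(s), prepend 1 zero(s) on the left.
  01111101110110  ->  keep [0111110111011], discard [0], prepend 0
= 00111110111011

Answer: 00111110111011 (4027)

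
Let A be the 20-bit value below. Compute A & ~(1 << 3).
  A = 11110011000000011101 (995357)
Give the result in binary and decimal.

Mask = ~(1 << 3) = 11111111111111110111
Bit 3 of A is 1, so AND-ing with the mask clears it to 0.
  11110011000000011101
& 11111111111111110111
----------------------
  11110011000000010101

Answer: 11110011000000010101 (995349)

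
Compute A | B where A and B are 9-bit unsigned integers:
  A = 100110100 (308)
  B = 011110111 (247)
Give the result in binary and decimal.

Apply | to each column (1 where either bit is 1):
  100110100
| 011110111
-----------
  111110111

Answer: 111110111 (503)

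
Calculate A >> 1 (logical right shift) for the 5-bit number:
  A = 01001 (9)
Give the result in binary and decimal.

Logical shift right by 1: drop the bottom 1 bit(s), prepend 1 zero(s) on the left.
  01001  ->  keep [0100], discard [1], prepend 0
= 00100

Answer: 00100 (4)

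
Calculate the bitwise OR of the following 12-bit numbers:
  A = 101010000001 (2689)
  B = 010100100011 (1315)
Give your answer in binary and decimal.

Apply | to each column (1 where either bit is 1):
  101010000001
| 010100100011
--------------
  111110100011

Answer: 111110100011 (4003)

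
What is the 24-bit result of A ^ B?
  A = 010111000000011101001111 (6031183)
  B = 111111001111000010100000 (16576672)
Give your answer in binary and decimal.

Apply ^ to each column (1 where bits differ):
  010111000000011101001111
^ 111111001111000010100000
--------------------------
  101000001111011111101111

Answer: 101000001111011111101111 (10549231)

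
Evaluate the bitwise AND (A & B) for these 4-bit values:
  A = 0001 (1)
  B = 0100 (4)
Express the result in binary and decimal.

Apply & to each column (1 only where both bits are 1):
  0001
& 0100
------
  0000

Answer: 0000 (0)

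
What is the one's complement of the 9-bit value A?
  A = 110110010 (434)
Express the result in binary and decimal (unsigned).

Flip each bit (0->1, 1->0):
  110110010
  001001101

Answer: 001001101 (77)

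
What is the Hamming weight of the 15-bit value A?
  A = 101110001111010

101110001111010
1-bits at positions (from bit 0 = LSB): 1, 3, 4, 5, 6, 10, 11, 12, 14
Count = 9

Answer: 9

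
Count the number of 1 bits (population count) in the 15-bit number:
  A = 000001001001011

000001001001011
1-bits at positions (from bit 0 = LSB): 0, 1, 3, 6, 9
Count = 5

Answer: 5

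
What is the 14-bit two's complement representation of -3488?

1. Binary of +3488:  00110110100000
2. Invert bits:     11001001011111
3. Add 1:           11001001100000

Answer: 11001001100000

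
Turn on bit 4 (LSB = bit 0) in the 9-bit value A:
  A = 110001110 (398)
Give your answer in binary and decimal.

Mask = 1 << 4 = 000010000
Bit 4 of A is 0, so OR-ing with the mask flips it to 1.
  110001110
| 000010000
-----------
  110011110

Answer: 110011110 (414)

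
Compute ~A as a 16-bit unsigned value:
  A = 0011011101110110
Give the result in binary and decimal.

Flip each bit (0->1, 1->0):
  0011011101110110
  1100100010001001

Answer: 1100100010001001 (51337)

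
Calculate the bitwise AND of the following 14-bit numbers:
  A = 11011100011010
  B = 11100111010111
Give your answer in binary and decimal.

Apply & to each column (1 only where both bits are 1):
  11011100011010
& 11100111010111
----------------
  11000100010010

Answer: 11000100010010 (12562)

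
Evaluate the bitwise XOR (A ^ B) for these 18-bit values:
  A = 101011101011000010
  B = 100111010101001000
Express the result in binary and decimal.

Apply ^ to each column (1 where bits differ):
  101011101011000010
^ 100111010101001000
--------------------
  001100111110001010

Answer: 001100111110001010 (53130)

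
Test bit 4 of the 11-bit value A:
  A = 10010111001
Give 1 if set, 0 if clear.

Bit 4 is the 5th from the right.
  10010111001
        ^
That bit is 1.

Answer: 1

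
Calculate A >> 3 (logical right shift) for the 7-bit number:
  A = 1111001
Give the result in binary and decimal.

Logical shift right by 3: drop the bottom 3 bit(s), prepend 3 zero(s) on the left.
  1111001  ->  keep [1111], discard [001], prepend 000
= 0001111

Answer: 0001111 (15)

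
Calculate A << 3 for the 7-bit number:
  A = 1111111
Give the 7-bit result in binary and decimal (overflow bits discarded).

Shift left by 3: drop the top 3 bit(s), append 3 zero(s) on the right.
  1111111  ->  discard [111], keep [1111], append 000
= 1111000

Answer: 1111000 (120)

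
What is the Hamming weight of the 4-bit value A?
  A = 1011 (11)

1011
1-bits at positions (from bit 0 = LSB): 0, 1, 3
Count = 3

Answer: 3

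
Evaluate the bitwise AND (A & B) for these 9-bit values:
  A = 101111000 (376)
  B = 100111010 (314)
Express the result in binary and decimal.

Apply & to each column (1 only where both bits are 1):
  101111000
& 100111010
-----------
  100111000

Answer: 100111000 (312)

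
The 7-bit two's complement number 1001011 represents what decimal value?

MSB is 1, so the value is negative. Find the magnitude:
1. Invert bits:  0110100
2. Add 1:        0110101  = 53
3. Apply sign:   -53

Answer: -53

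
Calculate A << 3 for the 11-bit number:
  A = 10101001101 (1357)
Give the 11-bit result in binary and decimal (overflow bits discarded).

Shift left by 3: drop the top 3 bit(s), append 3 zero(s) on the right.
  10101001101  ->  discard [101], keep [01001101], append 000
= 01001101000

Answer: 01001101000 (616)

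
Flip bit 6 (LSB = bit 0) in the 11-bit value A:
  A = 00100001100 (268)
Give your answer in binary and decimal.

Mask = 1 << 6 = 00001000000
Bit 6 of A is 0; XOR with the mask flips it to 1.
  00100001100
^ 00001000000
-------------
  00101001100

Answer: 00101001100 (332)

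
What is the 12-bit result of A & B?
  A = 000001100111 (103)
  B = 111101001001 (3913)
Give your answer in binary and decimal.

Apply & to each column (1 only where both bits are 1):
  000001100111
& 111101001001
--------------
  000001000001

Answer: 000001000001 (65)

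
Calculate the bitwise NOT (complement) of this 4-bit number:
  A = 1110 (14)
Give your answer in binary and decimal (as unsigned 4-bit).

Flip each bit (0->1, 1->0):
  1110
  0001

Answer: 0001 (1)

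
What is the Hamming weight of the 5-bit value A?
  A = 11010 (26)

11010
1-bits at positions (from bit 0 = LSB): 1, 3, 4
Count = 3

Answer: 3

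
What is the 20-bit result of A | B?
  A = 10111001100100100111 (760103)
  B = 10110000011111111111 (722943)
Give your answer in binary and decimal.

Apply | to each column (1 where either bit is 1):
  10111001100100100111
| 10110000011111111111
----------------------
  10111001111111111111

Answer: 10111001111111111111 (761855)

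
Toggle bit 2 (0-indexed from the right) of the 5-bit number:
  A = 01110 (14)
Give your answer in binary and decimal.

Mask = 1 << 2 = 00100
Bit 2 of A is 1; XOR with the mask flips it to 0.
  01110
^ 00100
-------
  01010

Answer: 01010 (10)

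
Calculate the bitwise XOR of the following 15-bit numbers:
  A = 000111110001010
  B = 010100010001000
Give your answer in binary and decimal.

Apply ^ to each column (1 where bits differ):
  000111110001010
^ 010100010001000
-----------------
  010011100000010

Answer: 010011100000010 (9986)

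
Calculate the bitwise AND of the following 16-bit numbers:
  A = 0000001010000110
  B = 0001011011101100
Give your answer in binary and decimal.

Apply & to each column (1 only where both bits are 1):
  0000001010000110
& 0001011011101100
------------------
  0000001010000100

Answer: 0000001010000100 (644)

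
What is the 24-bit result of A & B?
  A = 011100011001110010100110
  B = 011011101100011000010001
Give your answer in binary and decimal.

Apply & to each column (1 only where both bits are 1):
  011100011001110010100110
& 011011101100011000010001
--------------------------
  011000001000010000000000

Answer: 011000001000010000000000 (6325248)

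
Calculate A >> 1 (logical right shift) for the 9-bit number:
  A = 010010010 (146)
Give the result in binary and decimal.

Logical shift right by 1: drop the bottom 1 bit(s), prepend 1 zero(s) on the left.
  010010010  ->  keep [01001001], discard [0], prepend 0
= 001001001

Answer: 001001001 (73)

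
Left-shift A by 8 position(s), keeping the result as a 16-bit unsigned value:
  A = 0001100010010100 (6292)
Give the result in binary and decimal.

Shift left by 8: drop the top 8 bit(s), append 8 zero(s) on the right.
  0001100010010100  ->  discard [00011000], keep [10010100], append 00000000
= 1001010000000000

Answer: 1001010000000000 (37888)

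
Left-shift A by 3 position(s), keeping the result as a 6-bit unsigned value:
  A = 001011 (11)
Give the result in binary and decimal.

Shift left by 3: drop the top 3 bit(s), append 3 zero(s) on the right.
  001011  ->  discard [001], keep [011], append 000
= 011000

Answer: 011000 (24)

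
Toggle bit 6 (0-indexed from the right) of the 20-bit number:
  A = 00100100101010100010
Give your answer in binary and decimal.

Mask = 1 << 6 = 00000000000001000000
Bit 6 of A is 0; XOR with the mask flips it to 1.
  00100100101010100010
^ 00000000000001000000
----------------------
  00100100101011100010

Answer: 00100100101011100010 (150242)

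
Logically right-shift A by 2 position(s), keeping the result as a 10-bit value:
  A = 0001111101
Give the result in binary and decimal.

Logical shift right by 2: drop the bottom 2 bit(s), prepend 2 zero(s) on the left.
  0001111101  ->  keep [00011111], discard [01], prepend 00
= 0000011111

Answer: 0000011111 (31)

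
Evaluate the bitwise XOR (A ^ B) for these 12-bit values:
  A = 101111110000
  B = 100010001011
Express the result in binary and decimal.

Apply ^ to each column (1 where bits differ):
  101111110000
^ 100010001011
--------------
  001101111011

Answer: 001101111011 (891)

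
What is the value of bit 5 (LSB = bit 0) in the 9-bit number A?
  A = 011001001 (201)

Bit 5 is the 6th from the right.
  011001001
     ^
That bit is 0.

Answer: 0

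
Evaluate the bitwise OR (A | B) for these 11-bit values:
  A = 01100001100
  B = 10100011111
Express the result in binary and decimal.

Apply | to each column (1 where either bit is 1):
  01100001100
| 10100011111
-------------
  11100011111

Answer: 11100011111 (1823)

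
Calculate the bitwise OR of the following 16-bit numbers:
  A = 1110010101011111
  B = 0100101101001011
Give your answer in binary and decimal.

Apply | to each column (1 where either bit is 1):
  1110010101011111
| 0100101101001011
------------------
  1110111101011111

Answer: 1110111101011111 (61279)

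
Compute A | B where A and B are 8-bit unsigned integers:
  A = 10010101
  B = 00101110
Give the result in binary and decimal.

Apply | to each column (1 where either bit is 1):
  10010101
| 00101110
----------
  10111111

Answer: 10111111 (191)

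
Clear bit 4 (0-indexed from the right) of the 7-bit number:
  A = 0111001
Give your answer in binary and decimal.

Mask = ~(1 << 4) = 1101111
Bit 4 of A is 1, so AND-ing with the mask clears it to 0.
  0111001
& 1101111
---------
  0101001

Answer: 0101001 (41)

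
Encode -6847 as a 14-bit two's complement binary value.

1. Binary of +6847:  01101010111111
2. Invert bits:     10010101000000
3. Add 1:           10010101000001

Answer: 10010101000001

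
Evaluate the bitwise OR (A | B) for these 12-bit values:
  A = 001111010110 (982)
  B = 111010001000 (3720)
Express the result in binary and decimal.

Apply | to each column (1 where either bit is 1):
  001111010110
| 111010001000
--------------
  111111011110

Answer: 111111011110 (4062)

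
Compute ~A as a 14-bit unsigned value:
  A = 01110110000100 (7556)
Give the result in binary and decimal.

Flip each bit (0->1, 1->0):
  01110110000100
  10001001111011

Answer: 10001001111011 (8827)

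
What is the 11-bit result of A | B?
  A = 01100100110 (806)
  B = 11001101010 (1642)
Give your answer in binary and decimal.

Apply | to each column (1 where either bit is 1):
  01100100110
| 11001101010
-------------
  11101101110

Answer: 11101101110 (1902)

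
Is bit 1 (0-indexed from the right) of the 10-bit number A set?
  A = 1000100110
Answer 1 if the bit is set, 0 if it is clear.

Bit 1 is the 2nd from the right.
  1000100110
          ^
That bit is 1.

Answer: 1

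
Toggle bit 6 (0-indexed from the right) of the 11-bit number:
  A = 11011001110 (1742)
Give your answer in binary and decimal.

Mask = 1 << 6 = 00001000000
Bit 6 of A is 1; XOR with the mask flips it to 0.
  11011001110
^ 00001000000
-------------
  11010001110

Answer: 11010001110 (1678)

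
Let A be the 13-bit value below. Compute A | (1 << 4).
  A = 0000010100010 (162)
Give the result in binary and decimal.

Mask = 1 << 4 = 0000000010000
Bit 4 of A is 0, so OR-ing with the mask flips it to 1.
  0000010100010
| 0000000010000
---------------
  0000010110010

Answer: 0000010110010 (178)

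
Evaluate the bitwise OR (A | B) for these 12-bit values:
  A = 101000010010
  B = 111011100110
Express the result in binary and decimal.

Apply | to each column (1 where either bit is 1):
  101000010010
| 111011100110
--------------
  111011110110

Answer: 111011110110 (3830)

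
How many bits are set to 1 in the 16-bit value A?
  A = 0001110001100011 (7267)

0001110001100011
1-bits at positions (from bit 0 = LSB): 0, 1, 5, 6, 10, 11, 12
Count = 7

Answer: 7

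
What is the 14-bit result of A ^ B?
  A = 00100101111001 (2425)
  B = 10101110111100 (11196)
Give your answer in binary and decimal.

Apply ^ to each column (1 where bits differ):
  00100101111001
^ 10101110111100
----------------
  10001011000101

Answer: 10001011000101 (8901)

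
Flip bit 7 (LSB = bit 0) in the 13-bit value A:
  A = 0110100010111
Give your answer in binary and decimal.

Mask = 1 << 7 = 0000010000000
Bit 7 of A is 0; XOR with the mask flips it to 1.
  0110100010111
^ 0000010000000
---------------
  0110110010111

Answer: 0110110010111 (3479)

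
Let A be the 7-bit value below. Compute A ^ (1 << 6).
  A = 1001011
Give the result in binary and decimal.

Mask = 1 << 6 = 1000000
Bit 6 of A is 1; XOR with the mask flips it to 0.
  1001011
^ 1000000
---------
  0001011

Answer: 0001011 (11)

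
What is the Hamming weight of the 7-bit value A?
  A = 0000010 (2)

0000010
1-bits at positions (from bit 0 = LSB): 1
Count = 1

Answer: 1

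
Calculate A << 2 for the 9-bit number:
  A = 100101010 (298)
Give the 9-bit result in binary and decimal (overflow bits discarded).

Shift left by 2: drop the top 2 bit(s), append 2 zero(s) on the right.
  100101010  ->  discard [10], keep [0101010], append 00
= 010101000

Answer: 010101000 (168)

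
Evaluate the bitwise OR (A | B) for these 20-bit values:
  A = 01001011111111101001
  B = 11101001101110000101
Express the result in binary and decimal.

Apply | to each column (1 where either bit is 1):
  01001011111111101001
| 11101001101110000101
----------------------
  11101011111111101101

Answer: 11101011111111101101 (966637)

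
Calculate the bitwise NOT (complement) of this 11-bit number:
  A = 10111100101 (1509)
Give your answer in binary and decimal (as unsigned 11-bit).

Flip each bit (0->1, 1->0):
  10111100101
  01000011010

Answer: 01000011010 (538)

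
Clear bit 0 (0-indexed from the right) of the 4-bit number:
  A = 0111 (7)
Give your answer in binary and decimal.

Mask = ~(1 << 0) = 1110
Bit 0 of A is 1, so AND-ing with the mask clears it to 0.
  0111
& 1110
------
  0110

Answer: 0110 (6)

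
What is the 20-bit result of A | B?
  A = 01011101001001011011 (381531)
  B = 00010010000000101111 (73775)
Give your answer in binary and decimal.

Apply | to each column (1 where either bit is 1):
  01011101001001011011
| 00010010000000101111
----------------------
  01011111001001111111

Answer: 01011111001001111111 (389759)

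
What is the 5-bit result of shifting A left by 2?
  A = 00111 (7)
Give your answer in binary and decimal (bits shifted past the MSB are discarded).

Shift left by 2: drop the top 2 bit(s), append 2 zero(s) on the right.
  00111  ->  discard [00], keep [111], append 00
= 11100

Answer: 11100 (28)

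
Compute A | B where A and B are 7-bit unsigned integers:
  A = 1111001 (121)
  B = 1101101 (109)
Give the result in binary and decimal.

Apply | to each column (1 where either bit is 1):
  1111001
| 1101101
---------
  1111101

Answer: 1111101 (125)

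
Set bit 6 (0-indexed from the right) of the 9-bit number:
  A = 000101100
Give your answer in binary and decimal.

Mask = 1 << 6 = 001000000
Bit 6 of A is 0, so OR-ing with the mask flips it to 1.
  000101100
| 001000000
-----------
  001101100

Answer: 001101100 (108)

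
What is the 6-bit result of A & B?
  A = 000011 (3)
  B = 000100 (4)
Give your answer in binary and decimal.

Apply & to each column (1 only where both bits are 1):
  000011
& 000100
--------
  000000

Answer: 000000 (0)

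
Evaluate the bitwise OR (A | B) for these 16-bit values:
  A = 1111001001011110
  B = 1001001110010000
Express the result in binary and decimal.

Apply | to each column (1 where either bit is 1):
  1111001001011110
| 1001001110010000
------------------
  1111001111011110

Answer: 1111001111011110 (62430)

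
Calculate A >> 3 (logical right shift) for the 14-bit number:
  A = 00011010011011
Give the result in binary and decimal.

Logical shift right by 3: drop the bottom 3 bit(s), prepend 3 zero(s) on the left.
  00011010011011  ->  keep [00011010011], discard [011], prepend 000
= 00000011010011

Answer: 00000011010011 (211)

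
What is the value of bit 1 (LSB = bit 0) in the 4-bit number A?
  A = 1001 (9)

Bit 1 is the 2nd from the right.
  1001
    ^
That bit is 0.

Answer: 0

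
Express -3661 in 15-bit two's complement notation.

1. Binary of +3661:  000111001001101
2. Invert bits:     111000110110010
3. Add 1:           111000110110011

Answer: 111000110110011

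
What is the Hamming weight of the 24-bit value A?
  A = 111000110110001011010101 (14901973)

111000110110001011010101
1-bits at positions (from bit 0 = LSB): 0, 2, 4, 6, 7, 9, 13, 14, 16, 17, 21, 22, 23
Count = 13

Answer: 13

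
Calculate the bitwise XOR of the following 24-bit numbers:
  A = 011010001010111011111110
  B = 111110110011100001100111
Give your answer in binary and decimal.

Apply ^ to each column (1 where bits differ):
  011010001010111011111110
^ 111110110011100001100111
--------------------------
  100100111001011010011001

Answer: 100100111001011010011001 (9672345)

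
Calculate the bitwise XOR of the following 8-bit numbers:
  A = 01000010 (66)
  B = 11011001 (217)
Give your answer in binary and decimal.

Apply ^ to each column (1 where bits differ):
  01000010
^ 11011001
----------
  10011011

Answer: 10011011 (155)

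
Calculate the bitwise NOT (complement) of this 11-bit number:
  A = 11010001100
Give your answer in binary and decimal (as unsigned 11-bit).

Flip each bit (0->1, 1->0):
  11010001100
  00101110011

Answer: 00101110011 (371)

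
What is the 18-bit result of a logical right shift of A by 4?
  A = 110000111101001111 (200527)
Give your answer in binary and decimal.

Logical shift right by 4: drop the bottom 4 bit(s), prepend 4 zero(s) on the left.
  110000111101001111  ->  keep [11000011110100], discard [1111], prepend 0000
= 000011000011110100

Answer: 000011000011110100 (12532)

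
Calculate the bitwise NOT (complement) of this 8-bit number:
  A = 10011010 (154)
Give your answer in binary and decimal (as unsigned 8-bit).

Flip each bit (0->1, 1->0):
  10011010
  01100101

Answer: 01100101 (101)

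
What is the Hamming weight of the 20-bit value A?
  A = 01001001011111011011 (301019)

01001001011111011011
1-bits at positions (from bit 0 = LSB): 0, 1, 3, 4, 6, 7, 8, 9, 10, 12, 15, 18
Count = 12

Answer: 12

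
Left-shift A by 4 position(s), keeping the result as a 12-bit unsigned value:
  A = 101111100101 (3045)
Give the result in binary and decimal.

Shift left by 4: drop the top 4 bit(s), append 4 zero(s) on the right.
  101111100101  ->  discard [1011], keep [11100101], append 0000
= 111001010000

Answer: 111001010000 (3664)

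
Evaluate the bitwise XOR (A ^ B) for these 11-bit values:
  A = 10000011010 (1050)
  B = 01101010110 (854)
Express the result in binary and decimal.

Apply ^ to each column (1 where bits differ):
  10000011010
^ 01101010110
-------------
  11101001100

Answer: 11101001100 (1868)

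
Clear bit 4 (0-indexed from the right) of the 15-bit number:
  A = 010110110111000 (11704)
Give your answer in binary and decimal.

Mask = ~(1 << 4) = 111111111101111
Bit 4 of A is 1, so AND-ing with the mask clears it to 0.
  010110110111000
& 111111111101111
-----------------
  010110110101000

Answer: 010110110101000 (11688)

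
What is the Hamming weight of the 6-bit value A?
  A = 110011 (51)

110011
1-bits at positions (from bit 0 = LSB): 0, 1, 4, 5
Count = 4

Answer: 4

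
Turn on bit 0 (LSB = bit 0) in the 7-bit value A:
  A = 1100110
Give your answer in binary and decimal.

Mask = 1 << 0 = 0000001
Bit 0 of A is 0, so OR-ing with the mask flips it to 1.
  1100110
| 0000001
---------
  1100111

Answer: 1100111 (103)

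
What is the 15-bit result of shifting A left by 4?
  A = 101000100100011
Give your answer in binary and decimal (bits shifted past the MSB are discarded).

Shift left by 4: drop the top 4 bit(s), append 4 zero(s) on the right.
  101000100100011  ->  discard [1010], keep [00100100011], append 0000
= 001001000110000

Answer: 001001000110000 (4656)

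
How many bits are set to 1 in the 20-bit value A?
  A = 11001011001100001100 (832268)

11001011001100001100
1-bits at positions (from bit 0 = LSB): 2, 3, 8, 9, 12, 13, 15, 18, 19
Count = 9

Answer: 9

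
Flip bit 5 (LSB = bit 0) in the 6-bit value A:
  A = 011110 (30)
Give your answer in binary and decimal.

Mask = 1 << 5 = 100000
Bit 5 of A is 0; XOR with the mask flips it to 1.
  011110
^ 100000
--------
  111110

Answer: 111110 (62)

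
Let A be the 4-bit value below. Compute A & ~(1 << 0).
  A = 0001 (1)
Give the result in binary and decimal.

Mask = ~(1 << 0) = 1110
Bit 0 of A is 1, so AND-ing with the mask clears it to 0.
  0001
& 1110
------
  0000

Answer: 0000 (0)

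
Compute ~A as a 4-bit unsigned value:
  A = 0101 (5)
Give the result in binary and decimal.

Flip each bit (0->1, 1->0):
  0101
  1010

Answer: 1010 (10)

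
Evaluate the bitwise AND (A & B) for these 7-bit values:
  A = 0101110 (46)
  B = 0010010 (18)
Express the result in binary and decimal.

Apply & to each column (1 only where both bits are 1):
  0101110
& 0010010
---------
  0000010

Answer: 0000010 (2)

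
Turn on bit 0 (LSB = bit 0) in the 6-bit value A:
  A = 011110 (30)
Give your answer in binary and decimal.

Mask = 1 << 0 = 000001
Bit 0 of A is 0, so OR-ing with the mask flips it to 1.
  011110
| 000001
--------
  011111

Answer: 011111 (31)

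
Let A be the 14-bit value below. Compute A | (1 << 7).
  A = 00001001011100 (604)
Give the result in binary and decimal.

Mask = 1 << 7 = 00000010000000
Bit 7 of A is 0, so OR-ing with the mask flips it to 1.
  00001001011100
| 00000010000000
----------------
  00001011011100

Answer: 00001011011100 (732)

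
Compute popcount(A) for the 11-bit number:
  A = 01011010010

01011010010
1-bits at positions (from bit 0 = LSB): 1, 4, 6, 7, 9
Count = 5

Answer: 5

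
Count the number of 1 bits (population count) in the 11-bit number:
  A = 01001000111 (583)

01001000111
1-bits at positions (from bit 0 = LSB): 0, 1, 2, 6, 9
Count = 5

Answer: 5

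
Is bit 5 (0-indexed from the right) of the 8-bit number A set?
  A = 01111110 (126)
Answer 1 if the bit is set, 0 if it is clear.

Bit 5 is the 6th from the right.
  01111110
    ^
That bit is 1.

Answer: 1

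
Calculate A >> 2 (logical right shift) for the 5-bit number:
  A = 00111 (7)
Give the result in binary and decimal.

Logical shift right by 2: drop the bottom 2 bit(s), prepend 2 zero(s) on the left.
  00111  ->  keep [001], discard [11], prepend 00
= 00001

Answer: 00001 (1)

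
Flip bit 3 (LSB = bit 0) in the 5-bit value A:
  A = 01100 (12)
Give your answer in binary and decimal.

Mask = 1 << 3 = 01000
Bit 3 of A is 1; XOR with the mask flips it to 0.
  01100
^ 01000
-------
  00100

Answer: 00100 (4)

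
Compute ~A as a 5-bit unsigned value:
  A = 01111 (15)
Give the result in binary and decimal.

Flip each bit (0->1, 1->0):
  01111
  10000

Answer: 10000 (16)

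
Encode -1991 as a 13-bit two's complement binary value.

1. Binary of +1991:  0011111000111
2. Invert bits:     1100000111000
3. Add 1:           1100000111001

Answer: 1100000111001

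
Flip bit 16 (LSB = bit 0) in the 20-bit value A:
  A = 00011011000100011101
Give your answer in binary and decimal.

Mask = 1 << 16 = 00010000000000000000
Bit 16 of A is 1; XOR with the mask flips it to 0.
  00011011000100011101
^ 00010000000000000000
----------------------
  00001011000100011101

Answer: 00001011000100011101 (45341)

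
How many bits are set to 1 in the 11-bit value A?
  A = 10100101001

10100101001
1-bits at positions (from bit 0 = LSB): 0, 3, 5, 8, 10
Count = 5

Answer: 5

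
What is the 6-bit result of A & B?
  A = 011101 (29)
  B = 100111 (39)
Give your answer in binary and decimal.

Apply & to each column (1 only where both bits are 1):
  011101
& 100111
--------
  000101

Answer: 000101 (5)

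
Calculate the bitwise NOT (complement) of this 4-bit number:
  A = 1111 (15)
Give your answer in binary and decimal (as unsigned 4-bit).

Flip each bit (0->1, 1->0):
  1111
  0000

Answer: 0000 (0)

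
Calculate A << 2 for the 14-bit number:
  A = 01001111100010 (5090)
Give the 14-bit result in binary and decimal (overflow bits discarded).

Shift left by 2: drop the top 2 bit(s), append 2 zero(s) on the right.
  01001111100010  ->  discard [01], keep [001111100010], append 00
= 00111110001000

Answer: 00111110001000 (3976)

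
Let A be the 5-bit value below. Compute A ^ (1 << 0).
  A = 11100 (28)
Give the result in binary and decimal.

Mask = 1 << 0 = 00001
Bit 0 of A is 0; XOR with the mask flips it to 1.
  11100
^ 00001
-------
  11101

Answer: 11101 (29)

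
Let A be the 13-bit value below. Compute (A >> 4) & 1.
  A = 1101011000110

Bit 4 is the 5th from the right.
  1101011000110
          ^
That bit is 0.

Answer: 0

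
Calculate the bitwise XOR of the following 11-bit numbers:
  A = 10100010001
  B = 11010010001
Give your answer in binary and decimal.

Apply ^ to each column (1 where bits differ):
  10100010001
^ 11010010001
-------------
  01110000000

Answer: 01110000000 (896)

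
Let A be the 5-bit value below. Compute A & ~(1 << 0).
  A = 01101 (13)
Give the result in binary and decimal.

Mask = ~(1 << 0) = 11110
Bit 0 of A is 1, so AND-ing with the mask clears it to 0.
  01101
& 11110
-------
  01100

Answer: 01100 (12)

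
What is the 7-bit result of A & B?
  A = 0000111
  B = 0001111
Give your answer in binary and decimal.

Apply & to each column (1 only where both bits are 1):
  0000111
& 0001111
---------
  0000111

Answer: 0000111 (7)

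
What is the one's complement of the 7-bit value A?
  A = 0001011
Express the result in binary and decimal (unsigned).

Flip each bit (0->1, 1->0):
  0001011
  1110100

Answer: 1110100 (116)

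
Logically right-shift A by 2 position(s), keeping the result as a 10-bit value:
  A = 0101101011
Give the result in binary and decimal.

Logical shift right by 2: drop the bottom 2 bit(s), prepend 2 zero(s) on the left.
  0101101011  ->  keep [01011010], discard [11], prepend 00
= 0001011010

Answer: 0001011010 (90)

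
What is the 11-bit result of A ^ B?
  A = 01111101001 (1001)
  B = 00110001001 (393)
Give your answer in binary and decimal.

Apply ^ to each column (1 where bits differ):
  01111101001
^ 00110001001
-------------
  01001100000

Answer: 01001100000 (608)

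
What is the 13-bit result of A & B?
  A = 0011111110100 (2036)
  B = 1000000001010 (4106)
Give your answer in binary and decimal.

Apply & to each column (1 only where both bits are 1):
  0011111110100
& 1000000001010
---------------
  0000000000000

Answer: 0000000000000 (0)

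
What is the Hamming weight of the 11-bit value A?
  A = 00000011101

00000011101
1-bits at positions (from bit 0 = LSB): 0, 2, 3, 4
Count = 4

Answer: 4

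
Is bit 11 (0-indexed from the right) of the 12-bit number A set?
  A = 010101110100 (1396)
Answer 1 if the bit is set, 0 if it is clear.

Bit 11 is the 12th from the right.
  010101110100
  ^
That bit is 0.

Answer: 0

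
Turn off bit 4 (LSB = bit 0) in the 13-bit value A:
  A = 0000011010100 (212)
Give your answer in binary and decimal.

Mask = ~(1 << 4) = 1111111101111
Bit 4 of A is 1, so AND-ing with the mask clears it to 0.
  0000011010100
& 1111111101111
---------------
  0000011000100

Answer: 0000011000100 (196)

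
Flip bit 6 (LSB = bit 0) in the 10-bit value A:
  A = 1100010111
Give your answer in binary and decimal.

Mask = 1 << 6 = 0001000000
Bit 6 of A is 0; XOR with the mask flips it to 1.
  1100010111
^ 0001000000
------------
  1101010111

Answer: 1101010111 (855)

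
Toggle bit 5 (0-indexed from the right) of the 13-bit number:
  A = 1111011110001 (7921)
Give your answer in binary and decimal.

Mask = 1 << 5 = 0000000100000
Bit 5 of A is 1; XOR with the mask flips it to 0.
  1111011110001
^ 0000000100000
---------------
  1111011010001

Answer: 1111011010001 (7889)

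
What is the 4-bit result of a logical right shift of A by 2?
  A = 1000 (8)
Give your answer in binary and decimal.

Logical shift right by 2: drop the bottom 2 bit(s), prepend 2 zero(s) on the left.
  1000  ->  keep [10], discard [00], prepend 00
= 0010

Answer: 0010 (2)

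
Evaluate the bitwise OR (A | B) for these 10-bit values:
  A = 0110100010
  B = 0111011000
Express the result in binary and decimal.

Apply | to each column (1 where either bit is 1):
  0110100010
| 0111011000
------------
  0111111010

Answer: 0111111010 (506)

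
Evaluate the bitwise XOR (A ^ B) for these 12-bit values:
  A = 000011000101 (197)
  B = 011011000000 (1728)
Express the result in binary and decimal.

Apply ^ to each column (1 where bits differ):
  000011000101
^ 011011000000
--------------
  011000000101

Answer: 011000000101 (1541)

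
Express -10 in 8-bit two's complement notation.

1. Binary of +10:  00001010
2. Invert bits:     11110101
3. Add 1:           11110110

Answer: 11110110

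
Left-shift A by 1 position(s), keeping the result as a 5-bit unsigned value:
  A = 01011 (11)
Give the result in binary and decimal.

Shift left by 1: drop the top 1 bit(s), append 1 zero(s) on the right.
  01011  ->  discard [0], keep [1011], append 0
= 10110

Answer: 10110 (22)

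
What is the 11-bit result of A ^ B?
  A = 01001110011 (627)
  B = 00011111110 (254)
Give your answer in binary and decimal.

Apply ^ to each column (1 where bits differ):
  01001110011
^ 00011111110
-------------
  01010001101

Answer: 01010001101 (653)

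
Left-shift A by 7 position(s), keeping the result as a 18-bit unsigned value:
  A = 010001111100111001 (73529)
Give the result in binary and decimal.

Shift left by 7: drop the top 7 bit(s), append 7 zero(s) on the right.
  010001111100111001  ->  discard [0100011], keep [11100111001], append 0000000
= 111001110010000000

Answer: 111001110010000000 (236672)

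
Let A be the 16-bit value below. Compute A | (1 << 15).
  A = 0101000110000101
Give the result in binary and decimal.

Mask = 1 << 15 = 1000000000000000
Bit 15 of A is 0, so OR-ing with the mask flips it to 1.
  0101000110000101
| 1000000000000000
------------------
  1101000110000101

Answer: 1101000110000101 (53637)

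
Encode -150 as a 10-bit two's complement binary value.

1. Binary of +150:  0010010110
2. Invert bits:     1101101001
3. Add 1:           1101101010

Answer: 1101101010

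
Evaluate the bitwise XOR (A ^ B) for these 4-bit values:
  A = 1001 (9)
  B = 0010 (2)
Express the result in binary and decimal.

Apply ^ to each column (1 where bits differ):
  1001
^ 0010
------
  1011

Answer: 1011 (11)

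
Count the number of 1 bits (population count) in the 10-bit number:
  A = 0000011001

0000011001
1-bits at positions (from bit 0 = LSB): 0, 3, 4
Count = 3

Answer: 3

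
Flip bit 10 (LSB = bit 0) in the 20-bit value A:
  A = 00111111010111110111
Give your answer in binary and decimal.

Mask = 1 << 10 = 00000000010000000000
Bit 10 of A is 1; XOR with the mask flips it to 0.
  00111111010111110111
^ 00000000010000000000
----------------------
  00111111000111110111

Answer: 00111111000111110111 (258551)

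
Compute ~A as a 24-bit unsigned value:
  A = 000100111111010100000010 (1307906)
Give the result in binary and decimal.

Flip each bit (0->1, 1->0):
  000100111111010100000010
  111011000000101011111101

Answer: 111011000000101011111101 (15469309)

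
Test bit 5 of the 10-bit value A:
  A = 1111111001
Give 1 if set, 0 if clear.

Bit 5 is the 6th from the right.
  1111111001
      ^
That bit is 1.

Answer: 1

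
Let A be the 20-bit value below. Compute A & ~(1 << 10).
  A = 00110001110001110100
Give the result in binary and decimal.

Mask = ~(1 << 10) = 11111111101111111111
Bit 10 of A is 1, so AND-ing with the mask clears it to 0.
  00110001110001110100
& 11111111101111111111
----------------------
  00110001100001110100

Answer: 00110001100001110100 (202868)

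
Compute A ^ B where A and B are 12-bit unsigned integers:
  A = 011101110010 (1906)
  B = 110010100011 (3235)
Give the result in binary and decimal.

Apply ^ to each column (1 where bits differ):
  011101110010
^ 110010100011
--------------
  101111010001

Answer: 101111010001 (3025)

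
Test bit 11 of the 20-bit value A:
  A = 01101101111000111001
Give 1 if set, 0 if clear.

Bit 11 is the 12th from the right.
  01101101111000111001
          ^
That bit is 1.

Answer: 1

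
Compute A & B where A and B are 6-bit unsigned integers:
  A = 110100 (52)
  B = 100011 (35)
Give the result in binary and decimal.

Apply & to each column (1 only where both bits are 1):
  110100
& 100011
--------
  100000

Answer: 100000 (32)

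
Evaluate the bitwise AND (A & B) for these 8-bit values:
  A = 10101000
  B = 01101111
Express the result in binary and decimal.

Apply & to each column (1 only where both bits are 1):
  10101000
& 01101111
----------
  00101000

Answer: 00101000 (40)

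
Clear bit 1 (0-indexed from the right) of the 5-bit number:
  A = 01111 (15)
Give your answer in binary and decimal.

Mask = ~(1 << 1) = 11101
Bit 1 of A is 1, so AND-ing with the mask clears it to 0.
  01111
& 11101
-------
  01101

Answer: 01101 (13)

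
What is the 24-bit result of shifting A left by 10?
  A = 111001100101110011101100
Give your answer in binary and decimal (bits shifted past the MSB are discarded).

Shift left by 10: drop the top 10 bit(s), append 10 zero(s) on the right.
  111001100101110011101100  ->  discard [1110011001], keep [01110011101100], append 0000000000
= 011100111011000000000000

Answer: 011100111011000000000000 (7581696)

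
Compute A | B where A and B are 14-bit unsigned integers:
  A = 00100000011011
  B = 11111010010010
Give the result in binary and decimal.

Apply | to each column (1 where either bit is 1):
  00100000011011
| 11111010010010
----------------
  11111010011011

Answer: 11111010011011 (16027)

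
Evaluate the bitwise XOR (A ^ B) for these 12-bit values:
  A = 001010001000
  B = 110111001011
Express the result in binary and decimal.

Apply ^ to each column (1 where bits differ):
  001010001000
^ 110111001011
--------------
  111101000011

Answer: 111101000011 (3907)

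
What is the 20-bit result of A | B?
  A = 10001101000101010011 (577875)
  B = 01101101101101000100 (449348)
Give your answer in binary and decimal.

Apply | to each column (1 where either bit is 1):
  10001101000101010011
| 01101101101101000100
----------------------
  11101101101101010111

Answer: 11101101101101010111 (973655)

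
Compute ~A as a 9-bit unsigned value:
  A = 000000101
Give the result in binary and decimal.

Flip each bit (0->1, 1->0):
  000000101
  111111010

Answer: 111111010 (506)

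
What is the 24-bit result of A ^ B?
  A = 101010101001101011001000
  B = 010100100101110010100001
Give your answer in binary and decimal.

Apply ^ to each column (1 where bits differ):
  101010101001101011001000
^ 010100100101110010100001
--------------------------
  111110001100011001101001

Answer: 111110001100011001101001 (16303721)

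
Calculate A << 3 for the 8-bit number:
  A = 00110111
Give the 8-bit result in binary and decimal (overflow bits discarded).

Shift left by 3: drop the top 3 bit(s), append 3 zero(s) on the right.
  00110111  ->  discard [001], keep [10111], append 000
= 10111000

Answer: 10111000 (184)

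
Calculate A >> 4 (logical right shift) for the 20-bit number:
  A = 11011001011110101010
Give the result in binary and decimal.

Logical shift right by 4: drop the bottom 4 bit(s), prepend 4 zero(s) on the left.
  11011001011110101010  ->  keep [1101100101111010], discard [1010], prepend 0000
= 00001101100101111010

Answer: 00001101100101111010 (55674)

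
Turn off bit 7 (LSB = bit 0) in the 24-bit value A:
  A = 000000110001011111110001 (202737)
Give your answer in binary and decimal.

Mask = ~(1 << 7) = 111111111111111101111111
Bit 7 of A is 1, so AND-ing with the mask clears it to 0.
  000000110001011111110001
& 111111111111111101111111
--------------------------
  000000110001011101110001

Answer: 000000110001011101110001 (202609)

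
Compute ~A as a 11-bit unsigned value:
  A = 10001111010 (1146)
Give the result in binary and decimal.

Flip each bit (0->1, 1->0):
  10001111010
  01110000101

Answer: 01110000101 (901)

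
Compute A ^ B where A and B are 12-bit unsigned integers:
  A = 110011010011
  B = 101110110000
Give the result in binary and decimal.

Apply ^ to each column (1 where bits differ):
  110011010011
^ 101110110000
--------------
  011101100011

Answer: 011101100011 (1891)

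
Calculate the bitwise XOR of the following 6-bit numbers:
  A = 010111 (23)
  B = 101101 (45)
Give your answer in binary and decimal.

Apply ^ to each column (1 where bits differ):
  010111
^ 101101
--------
  111010

Answer: 111010 (58)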